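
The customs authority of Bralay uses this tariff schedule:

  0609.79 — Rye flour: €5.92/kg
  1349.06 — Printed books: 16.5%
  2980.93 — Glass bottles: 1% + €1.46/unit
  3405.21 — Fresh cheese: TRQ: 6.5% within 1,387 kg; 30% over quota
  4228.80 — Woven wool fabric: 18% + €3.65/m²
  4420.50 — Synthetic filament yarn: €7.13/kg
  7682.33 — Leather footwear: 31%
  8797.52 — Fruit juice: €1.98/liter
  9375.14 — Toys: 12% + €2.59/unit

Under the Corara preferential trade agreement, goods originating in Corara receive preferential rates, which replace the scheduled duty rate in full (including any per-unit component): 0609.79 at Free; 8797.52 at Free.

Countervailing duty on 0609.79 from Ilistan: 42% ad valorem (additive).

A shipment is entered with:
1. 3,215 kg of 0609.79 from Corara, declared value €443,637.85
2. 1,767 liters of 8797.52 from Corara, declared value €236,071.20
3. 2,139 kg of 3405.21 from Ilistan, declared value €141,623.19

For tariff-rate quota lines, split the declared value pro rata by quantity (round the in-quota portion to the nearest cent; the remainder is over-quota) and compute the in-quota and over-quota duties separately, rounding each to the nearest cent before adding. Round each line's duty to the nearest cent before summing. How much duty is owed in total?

€20,906.14

Line 1 (0609.79, Corara, 3,215 kg, €443,637.85):
Base rate for 0609.79 is €5.92/kg.
Origin Corara qualifies under the Bralay–Corara agreement and 0609.79 is covered: preferential rate Free applies instead.
The additional-duty order on 0609.79 targets Ilistan, not Corara; it does not apply.
Duty = €443,637.85 × 0% = €0.00.
Line 2 (8797.52, Corara, 1,767 liters, €236,071.20):
Base rate for 8797.52 is €1.98/liter.
Origin Corara qualifies under the Bralay–Corara agreement and 8797.52 is covered: preferential rate Free applies instead.
Duty = €236,071.20 × 0% = €0.00.
Line 3 (3405.21, Ilistan, 2,139 kg, €141,623.19):
Code 3405.21 is under a tariff-rate quota (threshold 1,387 kg). In-quota: 1,387 kg at 6.5%; over-quota: 752 kg at 30%.
Pro-rata value split: in-quota = €141,623.19 × 1,387/2,139 = €91,833.27; over-quota = €141,623.19 − €91,833.27 = €49,789.92.
In-quota duty = €91,833.27 × 6.5% = €5,969.16. Over-quota duty = €49,789.92 × 30% = €14,936.98.
Line duty = €5,969.16 + €14,936.98 = €20,906.14.
Total = €0.00 + €0.00 + €20,906.14 = €20,906.14.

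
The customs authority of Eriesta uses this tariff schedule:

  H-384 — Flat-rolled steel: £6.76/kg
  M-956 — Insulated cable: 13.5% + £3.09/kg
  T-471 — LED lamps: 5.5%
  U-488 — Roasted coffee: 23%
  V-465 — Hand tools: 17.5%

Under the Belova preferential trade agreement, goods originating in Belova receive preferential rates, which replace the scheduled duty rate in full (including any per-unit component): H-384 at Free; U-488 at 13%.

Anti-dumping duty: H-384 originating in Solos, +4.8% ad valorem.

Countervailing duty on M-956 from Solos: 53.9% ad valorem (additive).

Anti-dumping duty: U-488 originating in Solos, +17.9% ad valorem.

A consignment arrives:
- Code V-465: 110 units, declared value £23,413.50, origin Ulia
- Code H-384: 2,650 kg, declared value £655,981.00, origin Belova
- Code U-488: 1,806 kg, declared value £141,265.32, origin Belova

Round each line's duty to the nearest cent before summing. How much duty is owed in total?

£22,461.85

Line 1 (V-465, Ulia, 110 units, £23,413.50):
Base rate for V-465 is 17.5%.
Duty = £23,413.50 × 17.5% = £4,097.36.
Line 2 (H-384, Belova, 2,650 kg, £655,981.00):
Base rate for H-384 is £6.76/kg.
Origin Belova qualifies under the Eriesta–Belova agreement and H-384 is covered: preferential rate Free applies instead.
The additional-duty order on H-384 targets Solos, not Belova; it does not apply.
Duty = £655,981.00 × 0% = £0.00.
Line 3 (U-488, Belova, 1,806 kg, £141,265.32):
Base rate for U-488 is 23%.
Origin Belova qualifies under the Eriesta–Belova agreement and U-488 is covered: preferential rate 13% applies instead.
The additional-duty order on U-488 targets Solos, not Belova; it does not apply.
Duty = £141,265.32 × 13% = £18,364.49.
Total = £4,097.36 + £0.00 + £18,364.49 = £22,461.85.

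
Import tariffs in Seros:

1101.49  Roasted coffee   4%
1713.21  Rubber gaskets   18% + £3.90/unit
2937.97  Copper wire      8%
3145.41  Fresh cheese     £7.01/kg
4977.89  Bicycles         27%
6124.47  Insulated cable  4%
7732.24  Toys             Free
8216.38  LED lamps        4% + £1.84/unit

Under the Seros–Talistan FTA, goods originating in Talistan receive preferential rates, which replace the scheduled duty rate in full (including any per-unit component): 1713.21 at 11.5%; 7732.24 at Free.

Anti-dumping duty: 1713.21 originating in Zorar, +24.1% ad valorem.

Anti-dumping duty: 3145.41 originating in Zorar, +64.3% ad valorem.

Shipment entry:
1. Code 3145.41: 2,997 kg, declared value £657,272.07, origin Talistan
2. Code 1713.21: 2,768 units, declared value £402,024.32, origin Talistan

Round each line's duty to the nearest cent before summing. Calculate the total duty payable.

£67,241.77

Line 1 (3145.41, Talistan, 2,997 kg, £657,272.07):
Base rate for 3145.41 is £7.01/kg.
Origin Talistan is the FTA partner but 3145.41 is not on the preference list; base rate stands.
The additional-duty order on 3145.41 targets Zorar, not Talistan; it does not apply.
Duty = 2,997 × £7.01 = £21,008.97.
Line 2 (1713.21, Talistan, 2,768 units, £402,024.32):
Base rate for 1713.21 is 18% + £3.90/unit.
Origin Talistan qualifies under the Seros–Talistan agreement and 1713.21 is covered: preferential rate 11.5% applies instead.
The additional-duty order on 1713.21 targets Zorar, not Talistan; it does not apply.
Duty = £402,024.32 × 11.5% = £46,232.80.
Total = £21,008.97 + £46,232.80 = £67,241.77.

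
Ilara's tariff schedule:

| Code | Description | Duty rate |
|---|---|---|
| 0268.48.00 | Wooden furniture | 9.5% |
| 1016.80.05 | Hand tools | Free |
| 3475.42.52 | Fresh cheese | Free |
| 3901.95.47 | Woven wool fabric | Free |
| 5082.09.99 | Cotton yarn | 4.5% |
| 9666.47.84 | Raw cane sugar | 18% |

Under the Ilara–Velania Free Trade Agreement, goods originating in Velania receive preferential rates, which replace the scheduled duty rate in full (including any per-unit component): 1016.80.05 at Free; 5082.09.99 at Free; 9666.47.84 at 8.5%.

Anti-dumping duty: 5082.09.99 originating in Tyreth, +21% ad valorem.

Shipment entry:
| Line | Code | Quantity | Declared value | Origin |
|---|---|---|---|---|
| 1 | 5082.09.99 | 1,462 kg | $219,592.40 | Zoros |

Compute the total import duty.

$9,881.66

Line 1 (5082.09.99, Zoros, 1,462 kg, $219,592.40):
Base rate for 5082.09.99 is 4.5%.
5082.09.99 has an FTA preferential rate, but origin Zoros is not Velania; base rate stands.
The additional-duty order on 5082.09.99 targets Tyreth, not Zoros; it does not apply.
Duty = $219,592.40 × 4.5% = $9,881.66.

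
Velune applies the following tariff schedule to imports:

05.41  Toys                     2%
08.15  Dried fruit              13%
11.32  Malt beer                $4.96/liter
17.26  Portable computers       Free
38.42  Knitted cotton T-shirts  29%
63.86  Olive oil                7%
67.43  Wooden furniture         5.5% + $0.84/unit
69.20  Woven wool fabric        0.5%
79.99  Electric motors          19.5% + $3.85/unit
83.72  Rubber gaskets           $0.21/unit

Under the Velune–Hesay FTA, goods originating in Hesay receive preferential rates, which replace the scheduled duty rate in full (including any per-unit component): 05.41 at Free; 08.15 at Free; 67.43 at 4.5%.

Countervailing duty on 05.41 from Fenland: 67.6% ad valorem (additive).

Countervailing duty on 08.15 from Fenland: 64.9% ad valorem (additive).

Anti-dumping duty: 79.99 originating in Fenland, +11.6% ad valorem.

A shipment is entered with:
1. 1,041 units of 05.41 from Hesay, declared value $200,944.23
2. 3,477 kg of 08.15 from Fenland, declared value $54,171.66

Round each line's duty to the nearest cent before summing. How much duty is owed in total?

Line 1 (05.41, Hesay, 1,041 units, $200,944.23):
Base rate for 05.41 is 2%.
Origin Hesay qualifies under the Velune–Hesay agreement and 05.41 is covered: preferential rate Free applies instead.
The additional-duty order on 05.41 targets Fenland, not Hesay; it does not apply.
Duty = $200,944.23 × 0% = $0.00.
Line 2 (08.15, Fenland, 3,477 kg, $54,171.66):
Base rate for 08.15 is 13%.
08.15 has an FTA preferential rate, but origin Fenland is not Hesay; base rate stands.
Additional duty on 08.15 from Fenland: +64.9%. Applied ad valorem rate: 13% + 64.9% = 77.9%.
Duty = $54,171.66 × 77.9% = $42,199.72.
Total = $0.00 + $42,199.72 = $42,199.72.

$42,199.72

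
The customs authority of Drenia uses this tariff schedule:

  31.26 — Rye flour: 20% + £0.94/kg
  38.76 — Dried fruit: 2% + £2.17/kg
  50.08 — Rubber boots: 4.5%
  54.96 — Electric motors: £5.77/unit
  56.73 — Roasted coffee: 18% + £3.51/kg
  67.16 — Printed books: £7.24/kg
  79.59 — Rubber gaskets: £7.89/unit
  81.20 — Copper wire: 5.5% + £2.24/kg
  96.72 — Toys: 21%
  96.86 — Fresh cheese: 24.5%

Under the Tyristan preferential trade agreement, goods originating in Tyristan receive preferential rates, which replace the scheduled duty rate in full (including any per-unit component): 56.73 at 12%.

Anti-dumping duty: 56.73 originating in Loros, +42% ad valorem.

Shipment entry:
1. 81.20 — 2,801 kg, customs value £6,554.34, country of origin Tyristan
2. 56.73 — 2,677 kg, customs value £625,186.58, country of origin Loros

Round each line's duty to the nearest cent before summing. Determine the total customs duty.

£391,142.95

Line 1 (81.20, Tyristan, 2,801 kg, £6,554.34):
Base rate for 81.20 is 5.5% + £2.24/kg.
Origin Tyristan is the FTA partner but 81.20 is not on the preference list; base rate stands.
Duty = £6,554.34 × 5.5% + 2,801 × £2.24 = £6,634.73.
Line 2 (56.73, Loros, 2,677 kg, £625,186.58):
Base rate for 56.73 is 18% + £3.51/kg.
56.73 has an FTA preferential rate, but origin Loros is not Tyristan; base rate stands.
Additional duty on 56.73 from Loros: +42%. Applied ad valorem rate: 18% + 42% = 60%.
Duty = £625,186.58 × 60% + 2,677 × £3.51 = £384,508.22.
Total = £6,634.73 + £384,508.22 = £391,142.95.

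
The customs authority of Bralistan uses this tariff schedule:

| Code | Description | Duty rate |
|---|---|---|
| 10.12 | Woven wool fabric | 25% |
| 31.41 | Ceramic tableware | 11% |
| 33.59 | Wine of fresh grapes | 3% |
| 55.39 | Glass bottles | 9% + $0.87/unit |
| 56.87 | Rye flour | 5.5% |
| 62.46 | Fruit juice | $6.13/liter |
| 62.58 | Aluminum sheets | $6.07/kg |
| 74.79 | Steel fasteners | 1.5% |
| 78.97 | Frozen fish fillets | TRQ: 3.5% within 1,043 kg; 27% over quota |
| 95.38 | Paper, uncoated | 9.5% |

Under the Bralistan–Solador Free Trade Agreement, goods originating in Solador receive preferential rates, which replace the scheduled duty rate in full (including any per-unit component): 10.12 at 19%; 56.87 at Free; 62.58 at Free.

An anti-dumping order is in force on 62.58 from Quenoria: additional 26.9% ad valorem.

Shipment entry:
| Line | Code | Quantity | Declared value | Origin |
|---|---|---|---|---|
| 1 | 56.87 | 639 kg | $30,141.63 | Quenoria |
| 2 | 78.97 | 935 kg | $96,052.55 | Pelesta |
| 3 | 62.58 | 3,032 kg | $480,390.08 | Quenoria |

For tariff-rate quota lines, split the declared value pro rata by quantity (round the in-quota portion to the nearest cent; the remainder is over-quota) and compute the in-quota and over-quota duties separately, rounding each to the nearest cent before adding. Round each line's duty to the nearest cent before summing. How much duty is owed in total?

$152,648.80

Line 1 (56.87, Quenoria, 639 kg, $30,141.63):
Base rate for 56.87 is 5.5%.
56.87 has an FTA preferential rate, but origin Quenoria is not Solador; base rate stands.
Duty = $30,141.63 × 5.5% = $1,657.79.
Line 2 (78.97, Pelesta, 935 kg, $96,052.55):
Code 78.97 is under a tariff-rate quota (threshold 1,043 kg). Quantity 935 kg is within the quota, so the in-quota rate 3.5% applies to the full value.
Duty = $96,052.55 × 3.5% = $3,361.84.
Line 3 (62.58, Quenoria, 3,032 kg, $480,390.08):
Base rate for 62.58 is $6.07/kg.
62.58 has an FTA preferential rate, but origin Quenoria is not Solador; base rate stands.
Additional duty on 62.58 from Quenoria: +26.9% ad valorem. Applied ad valorem rate = 26.9%.
Duty = $480,390.08 × 26.9% + 3,032 × $6.07 = $147,629.17.
Total = $1,657.79 + $3,361.84 + $147,629.17 = $152,648.80.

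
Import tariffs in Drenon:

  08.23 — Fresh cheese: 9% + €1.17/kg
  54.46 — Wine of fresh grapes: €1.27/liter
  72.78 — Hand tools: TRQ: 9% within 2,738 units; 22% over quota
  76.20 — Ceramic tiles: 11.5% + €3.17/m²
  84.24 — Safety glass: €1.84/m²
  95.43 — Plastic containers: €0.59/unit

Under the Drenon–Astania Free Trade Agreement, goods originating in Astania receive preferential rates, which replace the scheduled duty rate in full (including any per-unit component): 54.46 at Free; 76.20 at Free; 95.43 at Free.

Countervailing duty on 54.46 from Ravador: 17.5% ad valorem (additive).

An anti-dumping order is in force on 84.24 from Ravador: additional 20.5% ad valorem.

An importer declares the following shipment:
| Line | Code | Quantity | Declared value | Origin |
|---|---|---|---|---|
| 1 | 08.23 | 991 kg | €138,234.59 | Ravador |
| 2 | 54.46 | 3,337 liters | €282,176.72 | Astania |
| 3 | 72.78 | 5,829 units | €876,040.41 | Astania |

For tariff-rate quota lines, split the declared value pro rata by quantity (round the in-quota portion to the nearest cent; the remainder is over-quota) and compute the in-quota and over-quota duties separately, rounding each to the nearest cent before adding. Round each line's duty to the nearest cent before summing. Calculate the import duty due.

Line 1 (08.23, Ravador, 991 kg, €138,234.59):
Base rate for 08.23 is 9% + €1.17/kg.
Duty = €138,234.59 × 9% + 991 × €1.17 = €13,600.58.
Line 2 (54.46, Astania, 3,337 liters, €282,176.72):
Base rate for 54.46 is €1.27/liter.
Origin Astania qualifies under the Drenon–Astania agreement and 54.46 is covered: preferential rate Free applies instead.
The additional-duty order on 54.46 targets Ravador, not Astania; it does not apply.
Duty = €282,176.72 × 0% = €0.00.
Line 3 (72.78, Astania, 5,829 units, €876,040.41):
Code 72.78 is under a tariff-rate quota (threshold 2,738 units). In-quota: 2,738 units at 9%; over-quota: 3,091 units at 22%.
Pro-rata value split: in-quota = €876,040.41 × 2,738/5,829 = €411,494.02; over-quota = €876,040.41 − €411,494.02 = €464,546.39.
In-quota duty = €411,494.02 × 9% = €37,034.46. Over-quota duty = €464,546.39 × 22% = €102,200.21.
Line duty = €37,034.46 + €102,200.21 = €139,234.67.
Total = €13,600.58 + €0.00 + €139,234.67 = €152,835.25.

€152,835.25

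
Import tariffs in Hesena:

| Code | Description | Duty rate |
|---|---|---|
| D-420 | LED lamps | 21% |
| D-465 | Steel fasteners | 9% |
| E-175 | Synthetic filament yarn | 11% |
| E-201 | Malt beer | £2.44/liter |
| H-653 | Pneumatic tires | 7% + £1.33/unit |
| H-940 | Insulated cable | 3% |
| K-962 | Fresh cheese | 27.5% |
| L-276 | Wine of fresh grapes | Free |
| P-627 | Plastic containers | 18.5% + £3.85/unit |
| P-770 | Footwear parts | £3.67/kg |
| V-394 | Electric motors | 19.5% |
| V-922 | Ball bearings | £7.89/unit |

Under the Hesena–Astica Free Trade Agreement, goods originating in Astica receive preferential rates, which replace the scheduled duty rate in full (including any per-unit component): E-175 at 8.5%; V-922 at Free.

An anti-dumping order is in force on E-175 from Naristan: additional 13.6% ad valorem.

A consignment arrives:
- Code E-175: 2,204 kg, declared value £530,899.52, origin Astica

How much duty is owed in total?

Line 1 (E-175, Astica, 2,204 kg, £530,899.52):
Base rate for E-175 is 11%.
Origin Astica qualifies under the Hesena–Astica agreement and E-175 is covered: preferential rate 8.5% applies instead.
The additional-duty order on E-175 targets Naristan, not Astica; it does not apply.
Duty = £530,899.52 × 8.5% = £45,126.46.

£45,126.46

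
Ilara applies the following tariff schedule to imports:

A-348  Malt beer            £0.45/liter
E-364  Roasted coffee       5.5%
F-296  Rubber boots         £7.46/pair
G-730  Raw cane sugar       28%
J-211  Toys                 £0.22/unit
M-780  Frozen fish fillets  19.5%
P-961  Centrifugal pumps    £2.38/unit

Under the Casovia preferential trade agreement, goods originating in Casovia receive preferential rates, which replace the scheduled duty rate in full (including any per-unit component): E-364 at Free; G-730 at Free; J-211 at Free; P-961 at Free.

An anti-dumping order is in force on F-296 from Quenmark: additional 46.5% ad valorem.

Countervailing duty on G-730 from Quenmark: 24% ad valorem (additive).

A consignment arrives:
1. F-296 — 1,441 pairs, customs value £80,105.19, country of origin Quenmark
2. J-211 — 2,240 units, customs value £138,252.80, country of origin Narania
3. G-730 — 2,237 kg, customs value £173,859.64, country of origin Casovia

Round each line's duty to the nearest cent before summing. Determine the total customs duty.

£48,491.57

Line 1 (F-296, Quenmark, 1,441 pairs, £80,105.19):
Base rate for F-296 is £7.46/pair.
Additional duty on F-296 from Quenmark: +46.5% ad valorem. Applied ad valorem rate = 46.5%.
Duty = £80,105.19 × 46.5% + 1,441 × £7.46 = £47,998.77.
Line 2 (J-211, Narania, 2,240 units, £138,252.80):
Base rate for J-211 is £0.22/unit.
J-211 has an FTA preferential rate, but origin Narania is not Casovia; base rate stands.
Duty = 2,240 × £0.22 = £492.80.
Line 3 (G-730, Casovia, 2,237 kg, £173,859.64):
Base rate for G-730 is 28%.
Origin Casovia qualifies under the Ilara–Casovia agreement and G-730 is covered: preferential rate Free applies instead.
The additional-duty order on G-730 targets Quenmark, not Casovia; it does not apply.
Duty = £173,859.64 × 0% = £0.00.
Total = £47,998.77 + £492.80 + £0.00 = £48,491.57.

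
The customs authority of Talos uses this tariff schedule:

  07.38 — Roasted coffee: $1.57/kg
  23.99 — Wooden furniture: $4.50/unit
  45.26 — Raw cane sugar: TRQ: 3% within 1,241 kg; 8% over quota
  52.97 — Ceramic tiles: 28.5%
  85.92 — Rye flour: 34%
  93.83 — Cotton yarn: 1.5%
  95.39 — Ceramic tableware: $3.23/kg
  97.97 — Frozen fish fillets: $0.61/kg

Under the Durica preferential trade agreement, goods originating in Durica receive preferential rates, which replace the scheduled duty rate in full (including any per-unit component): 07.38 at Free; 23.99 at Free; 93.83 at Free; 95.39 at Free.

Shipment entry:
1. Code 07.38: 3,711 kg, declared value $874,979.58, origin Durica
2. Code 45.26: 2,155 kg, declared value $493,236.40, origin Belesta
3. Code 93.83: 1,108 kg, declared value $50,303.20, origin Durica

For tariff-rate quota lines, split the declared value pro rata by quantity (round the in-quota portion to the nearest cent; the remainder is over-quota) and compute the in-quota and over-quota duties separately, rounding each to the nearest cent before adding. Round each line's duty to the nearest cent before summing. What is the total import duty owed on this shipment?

$25,256.91

Line 1 (07.38, Durica, 3,711 kg, $874,979.58):
Base rate for 07.38 is $1.57/kg.
Origin Durica qualifies under the Talos–Durica agreement and 07.38 is covered: preferential rate Free applies instead.
Duty = $874,979.58 × 0% = $0.00.
Line 2 (45.26, Belesta, 2,155 kg, $493,236.40):
Code 45.26 is under a tariff-rate quota (threshold 1,241 kg). In-quota: 1,241 kg at 3%; over-quota: 914 kg at 8%.
Pro-rata value split: in-quota = $493,236.40 × 1,241/2,155 = $284,040.08; over-quota = $493,236.40 − $284,040.08 = $209,196.32.
In-quota duty = $284,040.08 × 3% = $8,521.20. Over-quota duty = $209,196.32 × 8% = $16,735.71.
Line duty = $8,521.20 + $16,735.71 = $25,256.91.
Line 3 (93.83, Durica, 1,108 kg, $50,303.20):
Base rate for 93.83 is 1.5%.
Origin Durica qualifies under the Talos–Durica agreement and 93.83 is covered: preferential rate Free applies instead.
Duty = $50,303.20 × 0% = $0.00.
Total = $0.00 + $25,256.91 + $0.00 = $25,256.91.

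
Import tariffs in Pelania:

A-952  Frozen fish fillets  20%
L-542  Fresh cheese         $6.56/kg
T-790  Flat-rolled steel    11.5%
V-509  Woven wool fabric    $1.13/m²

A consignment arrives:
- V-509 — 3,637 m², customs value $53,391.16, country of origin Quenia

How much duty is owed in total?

Line 1 (V-509, Quenia, 3,637 m², $53,391.16):
Base rate for V-509 is $1.13/m².
Duty = 3,637 × $1.13 = $4,109.81.

$4,109.81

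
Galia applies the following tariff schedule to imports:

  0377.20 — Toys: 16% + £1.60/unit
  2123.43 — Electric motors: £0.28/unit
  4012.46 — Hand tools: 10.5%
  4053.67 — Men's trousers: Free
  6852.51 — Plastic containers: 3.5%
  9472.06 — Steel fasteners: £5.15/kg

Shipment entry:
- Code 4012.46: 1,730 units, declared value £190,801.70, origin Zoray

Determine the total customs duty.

Line 1 (4012.46, Zoray, 1,730 units, £190,801.70):
Base rate for 4012.46 is 10.5%.
Duty = £190,801.70 × 10.5% = £20,034.18.

£20,034.18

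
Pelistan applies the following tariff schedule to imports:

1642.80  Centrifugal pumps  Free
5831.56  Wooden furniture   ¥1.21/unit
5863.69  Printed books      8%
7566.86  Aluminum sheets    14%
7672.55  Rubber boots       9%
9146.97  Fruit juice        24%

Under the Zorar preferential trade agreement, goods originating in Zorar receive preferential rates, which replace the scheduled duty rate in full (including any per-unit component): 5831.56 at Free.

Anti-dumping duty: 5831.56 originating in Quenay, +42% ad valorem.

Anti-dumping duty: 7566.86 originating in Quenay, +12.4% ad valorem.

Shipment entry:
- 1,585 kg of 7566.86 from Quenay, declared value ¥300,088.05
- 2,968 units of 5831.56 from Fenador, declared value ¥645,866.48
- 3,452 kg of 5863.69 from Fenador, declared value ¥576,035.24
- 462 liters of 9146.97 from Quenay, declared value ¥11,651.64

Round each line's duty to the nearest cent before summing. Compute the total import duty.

¥131,693.74

Line 1 (7566.86, Quenay, 1,585 kg, ¥300,088.05):
Base rate for 7566.86 is 14%.
Additional duty on 7566.86 from Quenay: +12.4%. Applied ad valorem rate: 14% + 12.4% = 26.4%.
Duty = ¥300,088.05 × 26.4% = ¥79,223.25.
Line 2 (5831.56, Fenador, 2,968 units, ¥645,866.48):
Base rate for 5831.56 is ¥1.21/unit.
5831.56 has an FTA preferential rate, but origin Fenador is not Zorar; base rate stands.
The additional-duty order on 5831.56 targets Quenay, not Fenador; it does not apply.
Duty = 2,968 × ¥1.21 = ¥3,591.28.
Line 3 (5863.69, Fenador, 3,452 kg, ¥576,035.24):
Base rate for 5863.69 is 8%.
Duty = ¥576,035.24 × 8% = ¥46,082.82.
Line 4 (9146.97, Quenay, 462 liters, ¥11,651.64):
Base rate for 9146.97 is 24%.
Duty = ¥11,651.64 × 24% = ¥2,796.39.
Total = ¥79,223.25 + ¥3,591.28 + ¥46,082.82 + ¥2,796.39 = ¥131,693.74.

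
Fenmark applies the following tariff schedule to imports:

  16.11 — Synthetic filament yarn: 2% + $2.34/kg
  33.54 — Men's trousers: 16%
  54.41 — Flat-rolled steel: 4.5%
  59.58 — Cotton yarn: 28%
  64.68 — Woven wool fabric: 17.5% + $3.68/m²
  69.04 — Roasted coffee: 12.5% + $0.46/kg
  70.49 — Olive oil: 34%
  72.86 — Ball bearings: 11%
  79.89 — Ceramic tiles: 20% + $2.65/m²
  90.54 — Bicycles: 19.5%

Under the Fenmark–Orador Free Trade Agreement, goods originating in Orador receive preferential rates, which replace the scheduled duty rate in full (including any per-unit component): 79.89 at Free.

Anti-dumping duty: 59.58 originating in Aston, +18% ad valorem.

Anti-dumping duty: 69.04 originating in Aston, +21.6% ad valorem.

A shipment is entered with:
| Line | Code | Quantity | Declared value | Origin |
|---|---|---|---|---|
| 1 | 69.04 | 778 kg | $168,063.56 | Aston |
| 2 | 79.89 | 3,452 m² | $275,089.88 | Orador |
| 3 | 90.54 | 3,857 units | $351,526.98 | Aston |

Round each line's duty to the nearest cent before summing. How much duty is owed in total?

Line 1 (69.04, Aston, 778 kg, $168,063.56):
Base rate for 69.04 is 12.5% + $0.46/kg.
Additional duty on 69.04 from Aston: +21.6%. Applied ad valorem rate: 12.5% + 21.6% = 34.1%.
Duty = $168,063.56 × 34.1% + 778 × $0.46 = $57,667.55.
Line 2 (79.89, Orador, 3,452 m², $275,089.88):
Base rate for 79.89 is 20% + $2.65/m².
Origin Orador qualifies under the Fenmark–Orador agreement and 79.89 is covered: preferential rate Free applies instead.
Duty = $275,089.88 × 0% = $0.00.
Line 3 (90.54, Aston, 3,857 units, $351,526.98):
Base rate for 90.54 is 19.5%.
Duty = $351,526.98 × 19.5% = $68,547.76.
Total = $57,667.55 + $0.00 + $68,547.76 = $126,215.31.

$126,215.31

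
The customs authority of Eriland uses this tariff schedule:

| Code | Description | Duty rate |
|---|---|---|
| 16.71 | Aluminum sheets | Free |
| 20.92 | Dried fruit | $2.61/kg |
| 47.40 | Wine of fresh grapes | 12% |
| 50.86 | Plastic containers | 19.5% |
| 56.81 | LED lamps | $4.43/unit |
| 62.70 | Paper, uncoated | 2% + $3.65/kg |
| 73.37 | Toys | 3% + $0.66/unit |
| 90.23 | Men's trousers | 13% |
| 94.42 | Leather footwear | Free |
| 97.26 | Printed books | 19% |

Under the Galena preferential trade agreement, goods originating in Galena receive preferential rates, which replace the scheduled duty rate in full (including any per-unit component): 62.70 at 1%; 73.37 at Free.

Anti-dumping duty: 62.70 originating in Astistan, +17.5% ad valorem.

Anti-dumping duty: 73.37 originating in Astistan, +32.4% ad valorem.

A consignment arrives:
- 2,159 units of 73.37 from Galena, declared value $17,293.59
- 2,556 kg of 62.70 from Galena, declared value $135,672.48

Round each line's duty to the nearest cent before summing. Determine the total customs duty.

Line 1 (73.37, Galena, 2,159 units, $17,293.59):
Base rate for 73.37 is 3% + $0.66/unit.
Origin Galena qualifies under the Eriland–Galena agreement and 73.37 is covered: preferential rate Free applies instead.
The additional-duty order on 73.37 targets Astistan, not Galena; it does not apply.
Duty = $17,293.59 × 0% = $0.00.
Line 2 (62.70, Galena, 2,556 kg, $135,672.48):
Base rate for 62.70 is 2% + $3.65/kg.
Origin Galena qualifies under the Eriland–Galena agreement and 62.70 is covered: preferential rate 1% applies instead.
The additional-duty order on 62.70 targets Astistan, not Galena; it does not apply.
Duty = $135,672.48 × 1% = $1,356.72.
Total = $0.00 + $1,356.72 = $1,356.72.

$1,356.72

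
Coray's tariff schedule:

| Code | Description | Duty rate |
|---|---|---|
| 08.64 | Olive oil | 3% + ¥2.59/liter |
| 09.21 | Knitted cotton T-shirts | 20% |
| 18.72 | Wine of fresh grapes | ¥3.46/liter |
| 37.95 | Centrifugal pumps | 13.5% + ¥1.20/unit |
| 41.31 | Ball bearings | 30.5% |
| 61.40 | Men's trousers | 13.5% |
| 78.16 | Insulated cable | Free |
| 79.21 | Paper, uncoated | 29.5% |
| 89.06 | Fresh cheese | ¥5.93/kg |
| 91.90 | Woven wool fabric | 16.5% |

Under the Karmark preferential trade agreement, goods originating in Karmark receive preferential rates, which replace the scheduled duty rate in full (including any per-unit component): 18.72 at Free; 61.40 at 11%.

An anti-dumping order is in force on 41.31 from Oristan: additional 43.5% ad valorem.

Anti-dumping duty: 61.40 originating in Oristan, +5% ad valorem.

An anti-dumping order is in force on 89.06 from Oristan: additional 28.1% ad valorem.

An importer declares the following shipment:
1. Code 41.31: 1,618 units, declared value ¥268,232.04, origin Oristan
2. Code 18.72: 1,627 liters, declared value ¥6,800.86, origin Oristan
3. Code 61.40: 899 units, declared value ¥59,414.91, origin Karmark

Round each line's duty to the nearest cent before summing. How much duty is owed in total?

Line 1 (41.31, Oristan, 1,618 units, ¥268,232.04):
Base rate for 41.31 is 30.5%.
Additional duty on 41.31 from Oristan: +43.5%. Applied ad valorem rate: 30.5% + 43.5% = 74%.
Duty = ¥268,232.04 × 74% = ¥198,491.71.
Line 2 (18.72, Oristan, 1,627 liters, ¥6,800.86):
Base rate for 18.72 is ¥3.46/liter.
18.72 has an FTA preferential rate, but origin Oristan is not Karmark; base rate stands.
Duty = 1,627 × ¥3.46 = ¥5,629.42.
Line 3 (61.40, Karmark, 899 units, ¥59,414.91):
Base rate for 61.40 is 13.5%.
Origin Karmark qualifies under the Coray–Karmark agreement and 61.40 is covered: preferential rate 11% applies instead.
The additional-duty order on 61.40 targets Oristan, not Karmark; it does not apply.
Duty = ¥59,414.91 × 11% = ¥6,535.64.
Total = ¥198,491.71 + ¥5,629.42 + ¥6,535.64 = ¥210,656.77.

¥210,656.77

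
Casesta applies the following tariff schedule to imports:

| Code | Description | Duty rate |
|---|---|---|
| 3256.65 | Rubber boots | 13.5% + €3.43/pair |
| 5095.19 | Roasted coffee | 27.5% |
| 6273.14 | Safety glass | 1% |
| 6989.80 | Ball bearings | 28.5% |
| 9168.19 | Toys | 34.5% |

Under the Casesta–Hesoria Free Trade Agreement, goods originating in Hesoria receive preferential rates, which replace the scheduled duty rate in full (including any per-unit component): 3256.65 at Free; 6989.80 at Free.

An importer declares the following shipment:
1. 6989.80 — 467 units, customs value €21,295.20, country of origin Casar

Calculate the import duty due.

Line 1 (6989.80, Casar, 467 units, €21,295.20):
Base rate for 6989.80 is 28.5%.
6989.80 has an FTA preferential rate, but origin Casar is not Hesoria; base rate stands.
Duty = €21,295.20 × 28.5% = €6,069.13.

€6,069.13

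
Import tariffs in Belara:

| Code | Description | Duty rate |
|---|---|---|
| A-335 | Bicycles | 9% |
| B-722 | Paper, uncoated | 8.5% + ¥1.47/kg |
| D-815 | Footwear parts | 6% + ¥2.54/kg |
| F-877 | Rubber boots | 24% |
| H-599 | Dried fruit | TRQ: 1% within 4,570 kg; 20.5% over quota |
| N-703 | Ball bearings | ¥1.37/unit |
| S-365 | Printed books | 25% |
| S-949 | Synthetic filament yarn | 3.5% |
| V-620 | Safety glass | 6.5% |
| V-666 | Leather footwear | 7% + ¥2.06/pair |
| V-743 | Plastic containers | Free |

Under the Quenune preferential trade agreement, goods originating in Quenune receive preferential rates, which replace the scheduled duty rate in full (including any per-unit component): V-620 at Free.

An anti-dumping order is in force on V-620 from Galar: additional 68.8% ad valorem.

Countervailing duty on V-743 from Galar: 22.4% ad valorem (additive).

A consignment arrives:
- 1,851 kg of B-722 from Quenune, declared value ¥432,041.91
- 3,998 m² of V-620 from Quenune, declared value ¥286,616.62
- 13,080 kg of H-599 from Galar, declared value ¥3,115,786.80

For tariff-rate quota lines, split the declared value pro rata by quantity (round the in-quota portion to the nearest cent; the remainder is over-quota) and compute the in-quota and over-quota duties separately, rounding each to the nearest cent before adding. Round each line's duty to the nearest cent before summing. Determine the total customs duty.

Line 1 (B-722, Quenune, 1,851 kg, ¥432,041.91):
Base rate for B-722 is 8.5% + ¥1.47/kg.
Origin Quenune is the FTA partner but B-722 is not on the preference list; base rate stands.
Duty = ¥432,041.91 × 8.5% + 1,851 × ¥1.47 = ¥39,444.53.
Line 2 (V-620, Quenune, 3,998 m², ¥286,616.62):
Base rate for V-620 is 6.5%.
Origin Quenune qualifies under the Belara–Quenune agreement and V-620 is covered: preferential rate Free applies instead.
The additional-duty order on V-620 targets Galar, not Quenune; it does not apply.
Duty = ¥286,616.62 × 0% = ¥0.00.
Line 3 (H-599, Galar, 13,080 kg, ¥3,115,786.80):
Code H-599 is under a tariff-rate quota (threshold 4,570 kg). In-quota: 4,570 kg at 1%; over-quota: 8,510 kg at 20.5%.
Pro-rata value split: in-quota = ¥3,115,786.80 × 4,570/13,080 = ¥1,088,619.70; over-quota = ¥3,115,786.80 − ¥1,088,619.70 = ¥2,027,167.10.
In-quota duty = ¥1,088,619.70 × 1% = ¥10,886.20. Over-quota duty = ¥2,027,167.10 × 20.5% = ¥415,569.26.
Line duty = ¥10,886.20 + ¥415,569.26 = ¥426,455.46.
Total = ¥39,444.53 + ¥0.00 + ¥426,455.46 = ¥465,899.99.

¥465,899.99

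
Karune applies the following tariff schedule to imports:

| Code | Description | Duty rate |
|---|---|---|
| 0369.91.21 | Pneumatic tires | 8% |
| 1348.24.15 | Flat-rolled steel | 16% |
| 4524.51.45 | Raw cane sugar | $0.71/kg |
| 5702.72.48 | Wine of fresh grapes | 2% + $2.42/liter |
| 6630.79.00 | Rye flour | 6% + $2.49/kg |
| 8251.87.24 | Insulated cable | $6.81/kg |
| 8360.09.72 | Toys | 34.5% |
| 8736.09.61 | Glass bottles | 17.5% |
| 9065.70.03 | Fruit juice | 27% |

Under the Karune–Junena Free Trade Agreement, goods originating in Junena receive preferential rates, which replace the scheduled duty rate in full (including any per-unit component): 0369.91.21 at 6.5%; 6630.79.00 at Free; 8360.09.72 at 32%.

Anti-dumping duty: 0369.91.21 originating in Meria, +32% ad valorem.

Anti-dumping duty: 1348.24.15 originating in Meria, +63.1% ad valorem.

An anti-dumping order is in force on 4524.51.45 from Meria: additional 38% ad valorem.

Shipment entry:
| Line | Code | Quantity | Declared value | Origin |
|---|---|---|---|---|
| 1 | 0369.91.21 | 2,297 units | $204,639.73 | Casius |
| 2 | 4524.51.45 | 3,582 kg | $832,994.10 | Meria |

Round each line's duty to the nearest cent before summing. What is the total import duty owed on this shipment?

$335,452.16

Line 1 (0369.91.21, Casius, 2,297 units, $204,639.73):
Base rate for 0369.91.21 is 8%.
0369.91.21 has an FTA preferential rate, but origin Casius is not Junena; base rate stands.
The additional-duty order on 0369.91.21 targets Meria, not Casius; it does not apply.
Duty = $204,639.73 × 8% = $16,371.18.
Line 2 (4524.51.45, Meria, 3,582 kg, $832,994.10):
Base rate for 4524.51.45 is $0.71/kg.
Additional duty on 4524.51.45 from Meria: +38% ad valorem. Applied ad valorem rate = 38%.
Duty = $832,994.10 × 38% + 3,582 × $0.71 = $319,080.98.
Total = $16,371.18 + $319,080.98 = $335,452.16.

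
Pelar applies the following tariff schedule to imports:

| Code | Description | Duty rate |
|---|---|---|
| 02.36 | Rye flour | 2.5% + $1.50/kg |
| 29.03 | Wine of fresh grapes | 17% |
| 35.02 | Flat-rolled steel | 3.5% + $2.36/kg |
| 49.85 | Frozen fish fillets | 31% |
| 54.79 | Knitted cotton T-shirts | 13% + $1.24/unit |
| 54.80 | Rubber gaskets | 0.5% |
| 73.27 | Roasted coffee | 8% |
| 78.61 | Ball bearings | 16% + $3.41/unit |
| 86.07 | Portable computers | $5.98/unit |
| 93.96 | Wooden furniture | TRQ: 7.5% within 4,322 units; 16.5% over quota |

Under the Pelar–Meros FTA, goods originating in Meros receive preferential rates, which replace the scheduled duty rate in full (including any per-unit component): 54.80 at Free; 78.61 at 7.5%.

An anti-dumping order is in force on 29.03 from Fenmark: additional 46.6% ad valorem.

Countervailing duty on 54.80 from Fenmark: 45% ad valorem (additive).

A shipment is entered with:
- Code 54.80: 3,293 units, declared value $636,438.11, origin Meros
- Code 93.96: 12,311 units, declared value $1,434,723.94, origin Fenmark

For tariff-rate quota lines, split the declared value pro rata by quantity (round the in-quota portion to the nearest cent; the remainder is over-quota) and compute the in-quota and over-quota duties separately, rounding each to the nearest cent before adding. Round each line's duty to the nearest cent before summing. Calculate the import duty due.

$191,397.72

Line 1 (54.80, Meros, 3,293 units, $636,438.11):
Base rate for 54.80 is 0.5%.
Origin Meros qualifies under the Pelar–Meros agreement and 54.80 is covered: preferential rate Free applies instead.
The additional-duty order on 54.80 targets Fenmark, not Meros; it does not apply.
Duty = $636,438.11 × 0% = $0.00.
Line 2 (93.96, Fenmark, 12,311 units, $1,434,723.94):
Code 93.96 is under a tariff-rate quota (threshold 4,322 units). In-quota: 4,322 units at 7.5%; over-quota: 7,989 units at 16.5%.
Pro-rata value split: in-quota = $1,434,723.94 × 4,322/12,311 = $503,685.88; over-quota = $1,434,723.94 − $503,685.88 = $931,038.06.
In-quota duty = $503,685.88 × 7.5% = $37,776.44. Over-quota duty = $931,038.06 × 16.5% = $153,621.28.
Line duty = $37,776.44 + $153,621.28 = $191,397.72.
Total = $0.00 + $191,397.72 = $191,397.72.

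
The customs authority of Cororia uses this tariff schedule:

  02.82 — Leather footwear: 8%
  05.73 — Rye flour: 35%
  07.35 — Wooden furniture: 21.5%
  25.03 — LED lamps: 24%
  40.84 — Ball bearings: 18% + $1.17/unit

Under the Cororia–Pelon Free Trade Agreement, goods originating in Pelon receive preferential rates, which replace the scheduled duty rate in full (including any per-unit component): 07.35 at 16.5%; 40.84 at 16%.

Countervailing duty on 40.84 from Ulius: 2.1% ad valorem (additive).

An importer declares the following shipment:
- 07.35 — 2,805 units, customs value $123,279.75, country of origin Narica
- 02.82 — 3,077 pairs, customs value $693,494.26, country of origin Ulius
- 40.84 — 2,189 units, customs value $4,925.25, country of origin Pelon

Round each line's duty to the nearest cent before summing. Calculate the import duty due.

Line 1 (07.35, Narica, 2,805 units, $123,279.75):
Base rate for 07.35 is 21.5%.
07.35 has an FTA preferential rate, but origin Narica is not Pelon; base rate stands.
Duty = $123,279.75 × 21.5% = $26,505.15.
Line 2 (02.82, Ulius, 3,077 pairs, $693,494.26):
Base rate for 02.82 is 8%.
Duty = $693,494.26 × 8% = $55,479.54.
Line 3 (40.84, Pelon, 2,189 units, $4,925.25):
Base rate for 40.84 is 18% + $1.17/unit.
Origin Pelon qualifies under the Cororia–Pelon agreement and 40.84 is covered: preferential rate 16% applies instead.
The additional-duty order on 40.84 targets Ulius, not Pelon; it does not apply.
Duty = $4,925.25 × 16% = $788.04.
Total = $26,505.15 + $55,479.54 + $788.04 = $82,772.73.

$82,772.73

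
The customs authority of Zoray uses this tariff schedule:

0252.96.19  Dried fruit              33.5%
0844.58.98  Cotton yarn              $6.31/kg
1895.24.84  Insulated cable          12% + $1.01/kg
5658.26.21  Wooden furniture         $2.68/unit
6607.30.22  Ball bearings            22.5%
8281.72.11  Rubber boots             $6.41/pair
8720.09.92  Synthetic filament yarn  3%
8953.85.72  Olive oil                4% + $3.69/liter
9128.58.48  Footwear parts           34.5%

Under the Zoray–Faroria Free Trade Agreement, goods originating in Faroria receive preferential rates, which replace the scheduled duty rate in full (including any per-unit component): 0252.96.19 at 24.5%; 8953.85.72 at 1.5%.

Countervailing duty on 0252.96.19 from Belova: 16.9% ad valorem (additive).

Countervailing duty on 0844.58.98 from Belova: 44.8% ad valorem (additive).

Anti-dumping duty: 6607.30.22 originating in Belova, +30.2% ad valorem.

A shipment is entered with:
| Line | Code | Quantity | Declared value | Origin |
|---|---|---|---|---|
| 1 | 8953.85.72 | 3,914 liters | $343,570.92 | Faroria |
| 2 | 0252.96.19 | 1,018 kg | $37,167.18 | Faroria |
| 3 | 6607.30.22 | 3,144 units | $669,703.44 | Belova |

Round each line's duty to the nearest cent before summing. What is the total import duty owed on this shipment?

$367,193.23

Line 1 (8953.85.72, Faroria, 3,914 liters, $343,570.92):
Base rate for 8953.85.72 is 4% + $3.69/liter.
Origin Faroria qualifies under the Zoray–Faroria agreement and 8953.85.72 is covered: preferential rate 1.5% applies instead.
Duty = $343,570.92 × 1.5% = $5,153.56.
Line 2 (0252.96.19, Faroria, 1,018 kg, $37,167.18):
Base rate for 0252.96.19 is 33.5%.
Origin Faroria qualifies under the Zoray–Faroria agreement and 0252.96.19 is covered: preferential rate 24.5% applies instead.
The additional-duty order on 0252.96.19 targets Belova, not Faroria; it does not apply.
Duty = $37,167.18 × 24.5% = $9,105.96.
Line 3 (6607.30.22, Belova, 3,144 units, $669,703.44):
Base rate for 6607.30.22 is 22.5%.
Additional duty on 6607.30.22 from Belova: +30.2%. Applied ad valorem rate: 22.5% + 30.2% = 52.7%.
Duty = $669,703.44 × 52.7% = $352,933.71.
Total = $5,153.56 + $9,105.96 + $352,933.71 = $367,193.23.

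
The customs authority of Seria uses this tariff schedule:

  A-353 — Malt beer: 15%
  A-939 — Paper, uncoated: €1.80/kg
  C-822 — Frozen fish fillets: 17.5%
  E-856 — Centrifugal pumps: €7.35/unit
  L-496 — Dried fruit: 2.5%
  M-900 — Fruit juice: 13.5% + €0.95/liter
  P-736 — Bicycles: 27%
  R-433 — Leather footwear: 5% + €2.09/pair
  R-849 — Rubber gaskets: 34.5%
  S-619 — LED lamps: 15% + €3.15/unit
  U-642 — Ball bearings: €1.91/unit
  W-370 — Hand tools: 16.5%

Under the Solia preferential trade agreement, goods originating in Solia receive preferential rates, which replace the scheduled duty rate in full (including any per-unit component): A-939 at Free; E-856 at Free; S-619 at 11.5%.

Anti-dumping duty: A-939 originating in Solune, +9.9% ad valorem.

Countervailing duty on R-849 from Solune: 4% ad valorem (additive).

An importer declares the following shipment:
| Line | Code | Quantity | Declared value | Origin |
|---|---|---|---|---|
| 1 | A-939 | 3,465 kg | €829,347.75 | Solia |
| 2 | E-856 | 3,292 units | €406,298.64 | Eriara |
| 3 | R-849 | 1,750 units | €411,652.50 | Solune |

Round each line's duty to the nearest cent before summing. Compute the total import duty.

€182,682.41

Line 1 (A-939, Solia, 3,465 kg, €829,347.75):
Base rate for A-939 is €1.80/kg.
Origin Solia qualifies under the Seria–Solia agreement and A-939 is covered: preferential rate Free applies instead.
The additional-duty order on A-939 targets Solune, not Solia; it does not apply.
Duty = €829,347.75 × 0% = €0.00.
Line 2 (E-856, Eriara, 3,292 units, €406,298.64):
Base rate for E-856 is €7.35/unit.
E-856 has an FTA preferential rate, but origin Eriara is not Solia; base rate stands.
Duty = 3,292 × €7.35 = €24,196.20.
Line 3 (R-849, Solune, 1,750 units, €411,652.50):
Base rate for R-849 is 34.5%.
Additional duty on R-849 from Solune: +4%. Applied ad valorem rate: 34.5% + 4% = 38.5%.
Duty = €411,652.50 × 38.5% = €158,486.21.
Total = €0.00 + €24,196.20 + €158,486.21 = €182,682.41.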